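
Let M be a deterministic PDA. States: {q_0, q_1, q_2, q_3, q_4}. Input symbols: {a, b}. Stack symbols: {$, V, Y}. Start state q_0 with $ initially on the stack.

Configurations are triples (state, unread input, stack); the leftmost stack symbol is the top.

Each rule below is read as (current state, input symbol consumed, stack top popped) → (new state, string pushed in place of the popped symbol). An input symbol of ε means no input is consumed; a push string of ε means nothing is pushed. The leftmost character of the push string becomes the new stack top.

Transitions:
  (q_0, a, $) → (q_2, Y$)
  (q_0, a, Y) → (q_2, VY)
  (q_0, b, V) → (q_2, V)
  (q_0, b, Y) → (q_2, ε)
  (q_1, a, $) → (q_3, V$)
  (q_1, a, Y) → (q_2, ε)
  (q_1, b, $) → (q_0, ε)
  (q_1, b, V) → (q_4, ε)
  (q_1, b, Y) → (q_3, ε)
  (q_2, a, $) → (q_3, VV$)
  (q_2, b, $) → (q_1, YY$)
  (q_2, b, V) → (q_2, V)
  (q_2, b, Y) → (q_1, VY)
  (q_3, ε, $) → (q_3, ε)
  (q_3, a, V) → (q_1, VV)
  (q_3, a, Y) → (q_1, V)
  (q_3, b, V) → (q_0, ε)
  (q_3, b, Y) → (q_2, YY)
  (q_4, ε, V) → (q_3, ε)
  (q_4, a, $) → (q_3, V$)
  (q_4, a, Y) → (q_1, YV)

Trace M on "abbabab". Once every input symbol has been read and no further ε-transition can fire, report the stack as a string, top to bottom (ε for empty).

ε

(q_0, abbabab, $)
  read a, top $: go to q_2, push Y$ → (q_2, bbabab, Y$)
  read b, top Y: go to q_1, push VY → (q_1, babab, VY$)
  read b, top V: go to q_4, push ε → (q_4, abab, Y$)
  read a, top Y: go to q_1, push YV → (q_1, bab, YV$)
  read b, top Y: go to q_3, push ε → (q_3, ab, V$)
  read a, top V: go to q_1, push VV → (q_1, b, VV$)
  read b, top V: go to q_4, push ε → (q_4, ε, V$)
  ε-move, top V: go to q_3, push ε → (q_3, ε, $)
  ε-move, top $: go to q_3, push ε → (q_3, ε, ε)
All input consumed in state q_3 with stack ε.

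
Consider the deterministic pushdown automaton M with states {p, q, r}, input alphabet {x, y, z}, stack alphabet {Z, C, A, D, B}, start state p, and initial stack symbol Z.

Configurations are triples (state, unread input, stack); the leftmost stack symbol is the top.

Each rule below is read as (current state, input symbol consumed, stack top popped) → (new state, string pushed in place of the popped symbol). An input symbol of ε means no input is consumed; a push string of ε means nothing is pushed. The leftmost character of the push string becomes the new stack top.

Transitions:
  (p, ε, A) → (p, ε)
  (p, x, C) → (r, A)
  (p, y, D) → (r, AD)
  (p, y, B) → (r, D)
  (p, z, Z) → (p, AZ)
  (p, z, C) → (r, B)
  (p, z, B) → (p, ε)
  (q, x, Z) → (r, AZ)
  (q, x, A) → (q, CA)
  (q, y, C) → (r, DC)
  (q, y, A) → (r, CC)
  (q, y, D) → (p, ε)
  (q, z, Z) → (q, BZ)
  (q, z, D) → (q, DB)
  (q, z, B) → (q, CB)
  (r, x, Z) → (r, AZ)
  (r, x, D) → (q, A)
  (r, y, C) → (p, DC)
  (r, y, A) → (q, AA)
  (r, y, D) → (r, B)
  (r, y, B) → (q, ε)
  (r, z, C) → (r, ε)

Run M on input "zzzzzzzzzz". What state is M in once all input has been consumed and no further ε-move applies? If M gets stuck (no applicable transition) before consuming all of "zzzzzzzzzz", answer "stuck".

(p, zzzzzzzzzz, Z) ⊢ (p, zzzzzzzzz, AZ) ⊢ (p, zzzzzzzzz, Z) ⊢ (p, zzzzzzzz, AZ) ⊢ (p, zzzzzzzz, Z) ⊢ (p, zzzzzzz, AZ) ⊢ (p, zzzzzzz, Z) ⊢ (p, zzzzzz, AZ) ⊢ (p, zzzzzz, Z) ⊢ (p, zzzzz, AZ) ⊢ (p, zzzzz, Z) ⊢ (p, zzzz, AZ) ⊢ (p, zzzz, Z) ⊢ (p, zzz, AZ) ⊢ (p, zzz, Z) ⊢ (p, zz, AZ) ⊢ (p, zz, Z) ⊢ (p, z, AZ) ⊢ (p, z, Z) ⊢ (p, ε, AZ) ⊢ (p, ε, Z)
All input consumed; M is in state p.

p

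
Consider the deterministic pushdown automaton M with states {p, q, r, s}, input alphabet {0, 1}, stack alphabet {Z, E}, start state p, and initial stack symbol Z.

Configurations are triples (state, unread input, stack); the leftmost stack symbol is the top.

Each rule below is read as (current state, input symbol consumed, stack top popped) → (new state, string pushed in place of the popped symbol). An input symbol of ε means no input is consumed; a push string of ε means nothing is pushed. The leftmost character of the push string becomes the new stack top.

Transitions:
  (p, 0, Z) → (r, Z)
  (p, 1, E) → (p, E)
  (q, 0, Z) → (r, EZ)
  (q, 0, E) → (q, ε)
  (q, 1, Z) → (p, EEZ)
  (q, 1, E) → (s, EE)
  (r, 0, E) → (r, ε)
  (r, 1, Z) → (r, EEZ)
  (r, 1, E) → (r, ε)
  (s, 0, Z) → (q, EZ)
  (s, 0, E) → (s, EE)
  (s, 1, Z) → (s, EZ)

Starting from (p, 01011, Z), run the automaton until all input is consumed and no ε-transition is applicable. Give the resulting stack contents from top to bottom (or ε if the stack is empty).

EEZ

(p, 01011, Z)
  read 0, top Z: go to r, push Z → (r, 1011, Z)
  read 1, top Z: go to r, push EEZ → (r, 011, EEZ)
  read 0, top E: go to r, push ε → (r, 11, EZ)
  read 1, top E: go to r, push ε → (r, 1, Z)
  read 1, top Z: go to r, push EEZ → (r, ε, EEZ)
All input consumed in state r with stack EEZ.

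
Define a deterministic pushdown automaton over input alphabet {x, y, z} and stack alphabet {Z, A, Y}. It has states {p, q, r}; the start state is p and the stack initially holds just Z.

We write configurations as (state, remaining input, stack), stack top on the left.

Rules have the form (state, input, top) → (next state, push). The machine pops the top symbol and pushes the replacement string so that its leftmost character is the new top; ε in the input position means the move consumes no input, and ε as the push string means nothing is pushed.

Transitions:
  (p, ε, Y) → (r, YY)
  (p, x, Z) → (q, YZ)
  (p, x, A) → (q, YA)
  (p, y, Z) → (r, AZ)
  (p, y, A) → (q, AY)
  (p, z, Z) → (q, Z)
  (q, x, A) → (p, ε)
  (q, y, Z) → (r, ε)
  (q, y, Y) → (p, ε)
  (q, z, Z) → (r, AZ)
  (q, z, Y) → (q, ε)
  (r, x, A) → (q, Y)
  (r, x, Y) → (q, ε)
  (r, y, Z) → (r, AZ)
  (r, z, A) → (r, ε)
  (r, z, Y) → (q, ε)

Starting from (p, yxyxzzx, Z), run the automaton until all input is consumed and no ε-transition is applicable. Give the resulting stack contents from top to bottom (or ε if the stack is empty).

YZ

(p, yxyxzzx, Z)
  read y, top Z: go to r, push AZ → (r, xyxzzx, AZ)
  read x, top A: go to q, push Y → (q, yxzzx, YZ)
  read y, top Y: go to p, push ε → (p, xzzx, Z)
  read x, top Z: go to q, push YZ → (q, zzx, YZ)
  read z, top Y: go to q, push ε → (q, zx, Z)
  read z, top Z: go to r, push AZ → (r, x, AZ)
  read x, top A: go to q, push Y → (q, ε, YZ)
All input consumed in state q with stack YZ.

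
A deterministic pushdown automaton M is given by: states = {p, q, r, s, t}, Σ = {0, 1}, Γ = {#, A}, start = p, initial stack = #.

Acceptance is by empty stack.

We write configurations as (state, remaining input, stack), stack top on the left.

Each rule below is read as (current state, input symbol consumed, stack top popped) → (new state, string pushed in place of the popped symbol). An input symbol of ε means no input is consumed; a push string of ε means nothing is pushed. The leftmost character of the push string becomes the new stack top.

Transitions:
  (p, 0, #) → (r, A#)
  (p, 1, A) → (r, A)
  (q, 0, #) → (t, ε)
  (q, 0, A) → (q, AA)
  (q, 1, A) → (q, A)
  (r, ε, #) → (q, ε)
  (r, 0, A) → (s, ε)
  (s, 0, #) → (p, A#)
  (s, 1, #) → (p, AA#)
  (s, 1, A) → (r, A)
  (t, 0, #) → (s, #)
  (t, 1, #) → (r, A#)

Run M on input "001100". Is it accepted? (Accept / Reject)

(p, 001100, #)
  read 0, top #: go to r, push A# → (r, 01100, A#)
  read 0, top A: go to s, push ε → (s, 1100, #)
  read 1, top #: go to p, push AA# → (p, 100, AA#)
  read 1, top A: go to r, push A → (r, 00, AA#)
  read 0, top A: go to s, push ε → (s, 0, A#)
No transition applies at (s, 0, A#); input not fully consumed.

Reject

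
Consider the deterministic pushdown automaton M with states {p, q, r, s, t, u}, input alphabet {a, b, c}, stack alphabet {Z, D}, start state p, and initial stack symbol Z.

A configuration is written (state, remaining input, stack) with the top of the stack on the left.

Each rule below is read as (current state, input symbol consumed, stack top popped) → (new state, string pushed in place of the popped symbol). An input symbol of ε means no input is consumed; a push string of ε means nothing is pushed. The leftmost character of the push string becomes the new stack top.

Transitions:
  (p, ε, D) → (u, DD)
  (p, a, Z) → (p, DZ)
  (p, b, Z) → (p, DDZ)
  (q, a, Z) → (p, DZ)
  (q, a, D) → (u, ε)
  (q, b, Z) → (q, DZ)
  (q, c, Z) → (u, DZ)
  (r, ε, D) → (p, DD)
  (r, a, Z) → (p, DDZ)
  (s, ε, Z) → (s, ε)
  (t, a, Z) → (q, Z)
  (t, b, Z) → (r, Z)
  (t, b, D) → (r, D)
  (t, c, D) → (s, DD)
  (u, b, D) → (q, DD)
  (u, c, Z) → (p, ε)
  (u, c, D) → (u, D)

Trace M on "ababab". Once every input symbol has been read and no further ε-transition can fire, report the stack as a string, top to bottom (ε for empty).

(p, ababab, Z) ⊢ (p, babab, DZ) ⊢ (u, babab, DDZ) ⊢ (q, abab, DDDZ) ⊢ (u, bab, DDZ) ⊢ (q, ab, DDDZ) ⊢ (u, b, DDZ) ⊢ (q, ε, DDDZ)
All input consumed in state q with stack DDDZ.

DDDZ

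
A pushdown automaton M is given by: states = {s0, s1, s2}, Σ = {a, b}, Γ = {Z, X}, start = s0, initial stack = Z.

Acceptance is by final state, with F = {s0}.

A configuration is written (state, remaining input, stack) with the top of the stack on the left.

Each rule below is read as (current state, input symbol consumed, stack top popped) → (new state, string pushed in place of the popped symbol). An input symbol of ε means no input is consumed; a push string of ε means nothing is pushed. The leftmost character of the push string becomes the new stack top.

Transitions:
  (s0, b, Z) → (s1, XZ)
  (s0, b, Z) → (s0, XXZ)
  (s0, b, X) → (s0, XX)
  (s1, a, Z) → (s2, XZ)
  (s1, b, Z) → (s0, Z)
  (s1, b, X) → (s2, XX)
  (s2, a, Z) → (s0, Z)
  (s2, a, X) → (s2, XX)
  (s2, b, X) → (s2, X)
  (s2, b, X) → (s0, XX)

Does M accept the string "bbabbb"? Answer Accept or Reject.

Accept

One accepting computation: (s0, bbabbb, Z) ⊢ (s1, babbb, XZ) ⊢ (s2, abbb, XXZ) ⊢ (s2, bbb, XXXZ) ⊢ (s2, bb, XXXZ) ⊢ (s2, b, XXXZ) ⊢ (s0, ε, XXXXZ)
All input consumed and state s0 ∈ F.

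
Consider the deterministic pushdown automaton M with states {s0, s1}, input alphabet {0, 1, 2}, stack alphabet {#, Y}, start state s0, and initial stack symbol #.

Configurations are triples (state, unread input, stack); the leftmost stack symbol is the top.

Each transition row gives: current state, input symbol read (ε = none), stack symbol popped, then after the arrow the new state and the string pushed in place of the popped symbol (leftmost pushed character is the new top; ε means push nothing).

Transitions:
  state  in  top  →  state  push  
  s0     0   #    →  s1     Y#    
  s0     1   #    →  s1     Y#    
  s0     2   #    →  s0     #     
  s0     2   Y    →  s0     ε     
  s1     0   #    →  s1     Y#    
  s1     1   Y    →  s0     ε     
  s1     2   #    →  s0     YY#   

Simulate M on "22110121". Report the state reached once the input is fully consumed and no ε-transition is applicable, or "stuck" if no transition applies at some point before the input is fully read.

s1

(s0, 22110121, #)
  read 2, top #: go to s0, push # → (s0, 2110121, #)
  read 2, top #: go to s0, push # → (s0, 110121, #)
  read 1, top #: go to s1, push Y# → (s1, 10121, Y#)
  read 1, top Y: go to s0, push ε → (s0, 0121, #)
  read 0, top #: go to s1, push Y# → (s1, 121, Y#)
  read 1, top Y: go to s0, push ε → (s0, 21, #)
  read 2, top #: go to s0, push # → (s0, 1, #)
  read 1, top #: go to s1, push Y# → (s1, ε, Y#)
All input consumed; M is in state s1.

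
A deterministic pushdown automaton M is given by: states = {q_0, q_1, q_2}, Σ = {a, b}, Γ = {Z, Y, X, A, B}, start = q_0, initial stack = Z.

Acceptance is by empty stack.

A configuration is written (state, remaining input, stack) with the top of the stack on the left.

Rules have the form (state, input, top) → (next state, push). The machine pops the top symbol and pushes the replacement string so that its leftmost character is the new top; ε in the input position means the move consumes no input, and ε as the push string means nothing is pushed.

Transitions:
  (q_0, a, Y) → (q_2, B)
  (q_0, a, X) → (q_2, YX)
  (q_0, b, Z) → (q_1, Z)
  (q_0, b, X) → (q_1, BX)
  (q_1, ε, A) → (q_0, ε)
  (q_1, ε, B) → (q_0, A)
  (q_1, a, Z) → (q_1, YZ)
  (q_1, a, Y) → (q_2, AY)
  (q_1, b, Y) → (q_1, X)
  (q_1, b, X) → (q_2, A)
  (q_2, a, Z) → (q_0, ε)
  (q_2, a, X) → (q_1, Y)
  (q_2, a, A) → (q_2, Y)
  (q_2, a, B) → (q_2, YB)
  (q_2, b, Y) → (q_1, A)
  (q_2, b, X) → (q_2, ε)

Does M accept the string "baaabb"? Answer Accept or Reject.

Reject

(q_0, baaabb, Z)
  read b, top Z: go to q_1, push Z → (q_1, aaabb, Z)
  read a, top Z: go to q_1, push YZ → (q_1, aabb, YZ)
  read a, top Y: go to q_2, push AY → (q_2, abb, AYZ)
  read a, top A: go to q_2, push Y → (q_2, bb, YYZ)
  read b, top Y: go to q_1, push A → (q_1, b, AYZ)
  ε-move, top A: go to q_0, push ε → (q_0, b, YZ)
No transition applies at (q_0, b, YZ); input not fully consumed.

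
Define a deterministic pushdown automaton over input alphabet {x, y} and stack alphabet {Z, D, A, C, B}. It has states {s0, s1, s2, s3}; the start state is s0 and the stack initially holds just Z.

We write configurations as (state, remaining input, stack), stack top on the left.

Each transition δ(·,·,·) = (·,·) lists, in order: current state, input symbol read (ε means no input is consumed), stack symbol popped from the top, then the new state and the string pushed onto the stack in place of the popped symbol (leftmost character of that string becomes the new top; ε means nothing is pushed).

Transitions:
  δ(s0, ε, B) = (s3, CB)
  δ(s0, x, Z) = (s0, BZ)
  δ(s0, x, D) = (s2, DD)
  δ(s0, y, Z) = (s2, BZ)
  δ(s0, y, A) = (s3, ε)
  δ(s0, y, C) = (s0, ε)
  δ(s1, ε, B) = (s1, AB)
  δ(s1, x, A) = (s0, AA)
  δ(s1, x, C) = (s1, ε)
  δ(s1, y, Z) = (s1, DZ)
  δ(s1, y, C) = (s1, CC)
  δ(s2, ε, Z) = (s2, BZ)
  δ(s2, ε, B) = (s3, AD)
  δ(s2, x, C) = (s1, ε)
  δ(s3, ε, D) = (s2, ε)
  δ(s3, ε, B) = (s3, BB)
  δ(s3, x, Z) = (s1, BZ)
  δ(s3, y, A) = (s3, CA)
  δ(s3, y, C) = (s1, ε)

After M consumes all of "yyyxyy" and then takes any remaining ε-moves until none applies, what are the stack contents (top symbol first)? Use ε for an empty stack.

(s0, yyyxyy, Z)
  read y, top Z: go to s2, push BZ → (s2, yyxyy, BZ)
  ε-move, top B: go to s3, push AD → (s3, yyxyy, ADZ)
  read y, top A: go to s3, push CA → (s3, yxyy, CADZ)
  read y, top C: go to s1, push ε → (s1, xyy, ADZ)
  read x, top A: go to s0, push AA → (s0, yy, AADZ)
  read y, top A: go to s3, push ε → (s3, y, ADZ)
  read y, top A: go to s3, push CA → (s3, ε, CADZ)
All input consumed in state s3 with stack CADZ.

CADZ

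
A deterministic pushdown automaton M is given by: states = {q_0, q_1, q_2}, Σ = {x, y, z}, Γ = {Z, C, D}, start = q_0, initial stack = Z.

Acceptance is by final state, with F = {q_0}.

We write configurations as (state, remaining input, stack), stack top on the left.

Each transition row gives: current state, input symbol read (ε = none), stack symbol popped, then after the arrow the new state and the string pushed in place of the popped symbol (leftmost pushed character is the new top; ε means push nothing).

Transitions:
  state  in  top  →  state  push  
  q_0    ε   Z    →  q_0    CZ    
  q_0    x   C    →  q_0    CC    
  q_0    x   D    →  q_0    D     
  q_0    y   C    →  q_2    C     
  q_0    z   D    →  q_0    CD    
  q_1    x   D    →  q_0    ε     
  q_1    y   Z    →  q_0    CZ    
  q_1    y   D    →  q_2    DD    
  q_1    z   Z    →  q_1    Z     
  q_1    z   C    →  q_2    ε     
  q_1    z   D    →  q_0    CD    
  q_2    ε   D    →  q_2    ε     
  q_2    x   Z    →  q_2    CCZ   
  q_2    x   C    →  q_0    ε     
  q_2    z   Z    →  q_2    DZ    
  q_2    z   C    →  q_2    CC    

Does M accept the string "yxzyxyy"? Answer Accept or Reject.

(q_0, yxzyxyy, Z)
  ε-move, top Z: go to q_0, push CZ → (q_0, yxzyxyy, CZ)
  read y, top C: go to q_2, push C → (q_2, xzyxyy, CZ)
  read x, top C: go to q_0, push ε → (q_0, zyxyy, Z)
  ε-move, top Z: go to q_0, push CZ → (q_0, zyxyy, CZ)
No transition applies at (q_0, zyxyy, CZ); input not fully consumed.

Reject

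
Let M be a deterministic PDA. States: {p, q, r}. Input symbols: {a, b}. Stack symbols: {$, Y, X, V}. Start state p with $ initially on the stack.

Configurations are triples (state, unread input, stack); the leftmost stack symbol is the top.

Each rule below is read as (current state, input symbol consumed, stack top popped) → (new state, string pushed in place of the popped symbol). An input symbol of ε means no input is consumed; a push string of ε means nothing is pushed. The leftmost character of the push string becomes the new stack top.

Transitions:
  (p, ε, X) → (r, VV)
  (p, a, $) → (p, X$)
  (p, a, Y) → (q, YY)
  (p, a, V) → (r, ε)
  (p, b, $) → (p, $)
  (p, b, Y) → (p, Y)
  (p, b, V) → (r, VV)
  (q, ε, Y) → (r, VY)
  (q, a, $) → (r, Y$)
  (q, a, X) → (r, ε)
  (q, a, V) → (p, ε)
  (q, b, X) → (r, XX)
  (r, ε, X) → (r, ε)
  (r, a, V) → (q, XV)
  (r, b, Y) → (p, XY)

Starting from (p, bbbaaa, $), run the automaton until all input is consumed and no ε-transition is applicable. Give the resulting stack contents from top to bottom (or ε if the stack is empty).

(p, bbbaaa, $)
  read b, top $: go to p, push $ → (p, bbaaa, $)
  read b, top $: go to p, push $ → (p, baaa, $)
  read b, top $: go to p, push $ → (p, aaa, $)
  read a, top $: go to p, push X$ → (p, aa, X$)
  ε-move, top X: go to r, push VV → (r, aa, VV$)
  read a, top V: go to q, push XV → (q, a, XVV$)
  read a, top X: go to r, push ε → (r, ε, VV$)
All input consumed in state r with stack VV$.

VV$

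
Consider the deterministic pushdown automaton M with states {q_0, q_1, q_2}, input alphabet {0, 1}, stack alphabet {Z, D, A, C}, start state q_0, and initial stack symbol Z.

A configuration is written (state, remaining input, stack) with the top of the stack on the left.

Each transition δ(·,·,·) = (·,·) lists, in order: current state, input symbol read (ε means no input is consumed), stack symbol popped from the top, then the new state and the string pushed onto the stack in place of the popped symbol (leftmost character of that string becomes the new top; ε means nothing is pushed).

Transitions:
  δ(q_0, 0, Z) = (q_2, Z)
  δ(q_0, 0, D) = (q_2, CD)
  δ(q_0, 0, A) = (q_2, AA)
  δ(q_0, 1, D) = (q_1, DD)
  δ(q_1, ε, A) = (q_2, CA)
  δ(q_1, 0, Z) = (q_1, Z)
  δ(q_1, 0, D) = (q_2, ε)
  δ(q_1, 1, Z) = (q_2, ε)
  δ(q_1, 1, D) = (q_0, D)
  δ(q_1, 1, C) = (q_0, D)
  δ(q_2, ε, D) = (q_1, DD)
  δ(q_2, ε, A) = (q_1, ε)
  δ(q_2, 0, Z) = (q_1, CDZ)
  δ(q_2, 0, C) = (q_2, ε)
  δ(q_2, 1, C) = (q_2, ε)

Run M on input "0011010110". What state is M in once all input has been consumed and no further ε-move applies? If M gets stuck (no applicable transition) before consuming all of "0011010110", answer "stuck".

q_2

(q_0, 0011010110, Z)
  read 0, top Z: go to q_2, push Z → (q_2, 011010110, Z)
  read 0, top Z: go to q_1, push CDZ → (q_1, 11010110, CDZ)
  read 1, top C: go to q_0, push D → (q_0, 1010110, DDZ)
  read 1, top D: go to q_1, push DD → (q_1, 010110, DDDZ)
  read 0, top D: go to q_2, push ε → (q_2, 10110, DDZ)
  ε-move, top D: go to q_1, push DD → (q_1, 10110, DDDZ)
  read 1, top D: go to q_0, push D → (q_0, 0110, DDDZ)
  read 0, top D: go to q_2, push CD → (q_2, 110, CDDDZ)
  read 1, top C: go to q_2, push ε → (q_2, 10, DDDZ)
  ε-move, top D: go to q_1, push DD → (q_1, 10, DDDDZ)
  read 1, top D: go to q_0, push D → (q_0, 0, DDDDZ)
  read 0, top D: go to q_2, push CD → (q_2, ε, CDDDDZ)
All input consumed; M is in state q_2.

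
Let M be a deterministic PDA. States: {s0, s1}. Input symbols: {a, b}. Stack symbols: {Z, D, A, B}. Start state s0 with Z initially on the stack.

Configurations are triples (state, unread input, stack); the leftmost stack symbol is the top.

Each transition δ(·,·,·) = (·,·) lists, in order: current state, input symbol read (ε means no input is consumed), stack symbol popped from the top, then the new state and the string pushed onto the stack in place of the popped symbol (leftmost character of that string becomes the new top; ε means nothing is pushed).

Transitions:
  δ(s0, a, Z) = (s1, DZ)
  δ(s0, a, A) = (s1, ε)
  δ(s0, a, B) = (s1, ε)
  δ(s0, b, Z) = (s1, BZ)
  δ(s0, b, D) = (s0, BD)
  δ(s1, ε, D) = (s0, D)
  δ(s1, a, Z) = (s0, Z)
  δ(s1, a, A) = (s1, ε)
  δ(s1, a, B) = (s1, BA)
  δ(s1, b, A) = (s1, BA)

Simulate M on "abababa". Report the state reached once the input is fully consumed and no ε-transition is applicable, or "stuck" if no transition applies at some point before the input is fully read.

(s0, abababa, Z)
  read a, top Z: go to s1, push DZ → (s1, bababa, DZ)
  ε-move, top D: go to s0, push D → (s0, bababa, DZ)
  read b, top D: go to s0, push BD → (s0, ababa, BDZ)
  read a, top B: go to s1, push ε → (s1, baba, DZ)
  ε-move, top D: go to s0, push D → (s0, baba, DZ)
  read b, top D: go to s0, push BD → (s0, aba, BDZ)
  read a, top B: go to s1, push ε → (s1, ba, DZ)
  ε-move, top D: go to s0, push D → (s0, ba, DZ)
  read b, top D: go to s0, push BD → (s0, a, BDZ)
  read a, top B: go to s1, push ε → (s1, ε, DZ)
  ε-move, top D: go to s0, push D → (s0, ε, DZ)
All input consumed; M is in state s0.

s0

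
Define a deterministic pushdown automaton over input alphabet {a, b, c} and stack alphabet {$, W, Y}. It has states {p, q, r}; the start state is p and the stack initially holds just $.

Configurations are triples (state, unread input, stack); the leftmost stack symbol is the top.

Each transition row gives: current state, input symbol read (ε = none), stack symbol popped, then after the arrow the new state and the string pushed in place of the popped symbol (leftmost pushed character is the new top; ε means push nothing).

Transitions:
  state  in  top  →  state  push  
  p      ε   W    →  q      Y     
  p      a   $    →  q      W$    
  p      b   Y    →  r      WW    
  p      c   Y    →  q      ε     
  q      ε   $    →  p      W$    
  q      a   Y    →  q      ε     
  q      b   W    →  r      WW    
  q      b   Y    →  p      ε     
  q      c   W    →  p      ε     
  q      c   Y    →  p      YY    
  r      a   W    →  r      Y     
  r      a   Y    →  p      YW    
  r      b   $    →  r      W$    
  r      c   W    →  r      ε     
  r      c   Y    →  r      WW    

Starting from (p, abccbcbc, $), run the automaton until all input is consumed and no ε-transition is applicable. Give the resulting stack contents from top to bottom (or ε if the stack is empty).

$

(p, abccbcbc, $)
  read a, top $: go to q, push W$ → (q, bccbcbc, W$)
  read b, top W: go to r, push WW → (r, ccbcbc, WW$)
  read c, top W: go to r, push ε → (r, cbcbc, W$)
  read c, top W: go to r, push ε → (r, bcbc, $)
  read b, top $: go to r, push W$ → (r, cbc, W$)
  read c, top W: go to r, push ε → (r, bc, $)
  read b, top $: go to r, push W$ → (r, c, W$)
  read c, top W: go to r, push ε → (r, ε, $)
All input consumed in state r with stack $.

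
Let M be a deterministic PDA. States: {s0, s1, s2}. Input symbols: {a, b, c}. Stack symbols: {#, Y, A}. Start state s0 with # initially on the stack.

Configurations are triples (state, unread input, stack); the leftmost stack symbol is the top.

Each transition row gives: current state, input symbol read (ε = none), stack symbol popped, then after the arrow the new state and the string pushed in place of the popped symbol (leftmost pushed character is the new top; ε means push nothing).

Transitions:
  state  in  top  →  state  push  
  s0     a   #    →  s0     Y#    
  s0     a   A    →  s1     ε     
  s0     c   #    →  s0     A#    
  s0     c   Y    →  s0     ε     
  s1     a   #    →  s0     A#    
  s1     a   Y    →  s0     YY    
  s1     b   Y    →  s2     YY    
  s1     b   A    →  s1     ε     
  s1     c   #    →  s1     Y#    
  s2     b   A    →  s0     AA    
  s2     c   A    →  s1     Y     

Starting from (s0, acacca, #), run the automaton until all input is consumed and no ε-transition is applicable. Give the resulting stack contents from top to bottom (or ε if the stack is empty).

(s0, acacca, #) ⊢ (s0, cacca, Y#) ⊢ (s0, acca, #) ⊢ (s0, cca, Y#) ⊢ (s0, ca, #) ⊢ (s0, a, A#) ⊢ (s1, ε, #)
All input consumed in state s1 with stack #.

#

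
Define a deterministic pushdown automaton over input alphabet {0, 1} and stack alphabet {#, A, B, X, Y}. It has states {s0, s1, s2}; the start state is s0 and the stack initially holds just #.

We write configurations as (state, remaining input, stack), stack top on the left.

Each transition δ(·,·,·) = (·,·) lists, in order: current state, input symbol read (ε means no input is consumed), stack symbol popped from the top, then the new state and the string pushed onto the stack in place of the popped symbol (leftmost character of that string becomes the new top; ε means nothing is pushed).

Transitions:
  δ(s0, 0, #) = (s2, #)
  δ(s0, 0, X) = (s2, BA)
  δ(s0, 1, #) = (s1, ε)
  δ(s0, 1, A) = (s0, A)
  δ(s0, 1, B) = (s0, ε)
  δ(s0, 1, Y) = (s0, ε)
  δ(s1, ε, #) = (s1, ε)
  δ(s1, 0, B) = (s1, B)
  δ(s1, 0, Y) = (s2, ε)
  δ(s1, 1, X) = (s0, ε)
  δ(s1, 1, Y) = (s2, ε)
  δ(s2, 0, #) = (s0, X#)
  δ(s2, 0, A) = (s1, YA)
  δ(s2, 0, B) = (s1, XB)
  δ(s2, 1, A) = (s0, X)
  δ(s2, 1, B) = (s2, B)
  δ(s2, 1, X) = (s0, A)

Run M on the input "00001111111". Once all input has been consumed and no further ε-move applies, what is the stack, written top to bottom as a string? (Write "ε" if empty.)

(s0, 00001111111, #)
  read 0, top #: go to s2, push # → (s2, 0001111111, #)
  read 0, top #: go to s0, push X# → (s0, 001111111, X#)
  read 0, top X: go to s2, push BA → (s2, 01111111, BA#)
  read 0, top B: go to s1, push XB → (s1, 1111111, XBA#)
  read 1, top X: go to s0, push ε → (s0, 111111, BA#)
  read 1, top B: go to s0, push ε → (s0, 11111, A#)
  read 1, top A: go to s0, push A → (s0, 1111, A#)
  read 1, top A: go to s0, push A → (s0, 111, A#)
  read 1, top A: go to s0, push A → (s0, 11, A#)
  read 1, top A: go to s0, push A → (s0, 1, A#)
  read 1, top A: go to s0, push A → (s0, ε, A#)
All input consumed in state s0 with stack A#.

A#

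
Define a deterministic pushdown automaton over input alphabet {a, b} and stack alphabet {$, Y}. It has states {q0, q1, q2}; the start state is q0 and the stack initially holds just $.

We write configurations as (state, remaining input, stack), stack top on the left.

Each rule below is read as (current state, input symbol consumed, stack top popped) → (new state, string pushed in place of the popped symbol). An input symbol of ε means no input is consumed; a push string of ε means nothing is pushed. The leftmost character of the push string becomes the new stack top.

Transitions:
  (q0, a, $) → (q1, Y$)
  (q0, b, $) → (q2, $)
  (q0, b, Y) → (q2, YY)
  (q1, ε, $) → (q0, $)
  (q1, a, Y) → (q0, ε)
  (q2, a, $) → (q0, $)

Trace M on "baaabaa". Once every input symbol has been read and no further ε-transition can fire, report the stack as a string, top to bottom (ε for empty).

(q0, baaabaa, $)
  read b, top $: go to q2, push $ → (q2, aaabaa, $)
  read a, top $: go to q0, push $ → (q0, aabaa, $)
  read a, top $: go to q1, push Y$ → (q1, abaa, Y$)
  read a, top Y: go to q0, push ε → (q0, baa, $)
  read b, top $: go to q2, push $ → (q2, aa, $)
  read a, top $: go to q0, push $ → (q0, a, $)
  read a, top $: go to q1, push Y$ → (q1, ε, Y$)
All input consumed in state q1 with stack Y$.

Y$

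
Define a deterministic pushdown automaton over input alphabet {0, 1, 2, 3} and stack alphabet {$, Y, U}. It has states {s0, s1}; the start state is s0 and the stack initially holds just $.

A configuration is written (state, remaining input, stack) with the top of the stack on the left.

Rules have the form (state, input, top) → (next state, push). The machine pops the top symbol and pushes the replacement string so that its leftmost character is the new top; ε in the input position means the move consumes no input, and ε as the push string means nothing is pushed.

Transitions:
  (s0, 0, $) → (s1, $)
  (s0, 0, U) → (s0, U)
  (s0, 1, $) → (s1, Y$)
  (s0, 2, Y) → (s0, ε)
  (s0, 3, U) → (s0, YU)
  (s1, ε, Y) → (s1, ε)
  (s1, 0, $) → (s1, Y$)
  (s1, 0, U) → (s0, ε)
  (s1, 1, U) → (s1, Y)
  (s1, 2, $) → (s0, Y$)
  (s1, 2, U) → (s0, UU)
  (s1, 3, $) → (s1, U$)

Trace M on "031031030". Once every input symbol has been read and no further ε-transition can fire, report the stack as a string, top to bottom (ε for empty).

(s0, 031031030, $)
  read 0, top $: go to s1, push $ → (s1, 31031030, $)
  read 3, top $: go to s1, push U$ → (s1, 1031030, U$)
  read 1, top U: go to s1, push Y → (s1, 031030, Y$)
  ε-move, top Y: go to s1, push ε → (s1, 031030, $)
  read 0, top $: go to s1, push Y$ → (s1, 31030, Y$)
  ε-move, top Y: go to s1, push ε → (s1, 31030, $)
  read 3, top $: go to s1, push U$ → (s1, 1030, U$)
  read 1, top U: go to s1, push Y → (s1, 030, Y$)
  ε-move, top Y: go to s1, push ε → (s1, 030, $)
  read 0, top $: go to s1, push Y$ → (s1, 30, Y$)
  ε-move, top Y: go to s1, push ε → (s1, 30, $)
  read 3, top $: go to s1, push U$ → (s1, 0, U$)
  read 0, top U: go to s0, push ε → (s0, ε, $)
All input consumed in state s0 with stack $.

$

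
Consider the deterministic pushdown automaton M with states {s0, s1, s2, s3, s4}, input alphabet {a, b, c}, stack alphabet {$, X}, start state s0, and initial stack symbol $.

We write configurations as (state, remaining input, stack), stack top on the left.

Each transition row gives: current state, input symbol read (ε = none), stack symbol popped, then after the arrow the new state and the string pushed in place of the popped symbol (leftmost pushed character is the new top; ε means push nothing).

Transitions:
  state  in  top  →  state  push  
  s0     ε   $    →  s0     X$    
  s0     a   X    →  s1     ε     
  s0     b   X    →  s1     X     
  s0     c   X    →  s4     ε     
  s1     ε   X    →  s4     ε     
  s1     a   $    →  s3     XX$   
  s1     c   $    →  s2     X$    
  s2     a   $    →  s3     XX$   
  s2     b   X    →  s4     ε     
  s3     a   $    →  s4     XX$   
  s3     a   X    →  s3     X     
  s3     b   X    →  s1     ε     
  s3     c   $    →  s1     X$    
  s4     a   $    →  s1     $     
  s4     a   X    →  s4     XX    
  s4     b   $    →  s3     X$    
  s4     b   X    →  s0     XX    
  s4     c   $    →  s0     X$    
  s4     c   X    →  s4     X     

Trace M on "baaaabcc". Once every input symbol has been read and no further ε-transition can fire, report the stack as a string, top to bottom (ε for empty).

$

(s0, baaaabcc, $) ⊢ (s0, baaaabcc, X$) ⊢ (s1, aaaabcc, X$) ⊢ (s4, aaaabcc, $) ⊢ (s1, aaabcc, $) ⊢ (s3, aabcc, XX$) ⊢ (s3, abcc, XX$) ⊢ (s3, bcc, XX$) ⊢ (s1, cc, X$) ⊢ (s4, cc, $) ⊢ (s0, c, X$) ⊢ (s4, ε, $)
All input consumed in state s4 with stack $.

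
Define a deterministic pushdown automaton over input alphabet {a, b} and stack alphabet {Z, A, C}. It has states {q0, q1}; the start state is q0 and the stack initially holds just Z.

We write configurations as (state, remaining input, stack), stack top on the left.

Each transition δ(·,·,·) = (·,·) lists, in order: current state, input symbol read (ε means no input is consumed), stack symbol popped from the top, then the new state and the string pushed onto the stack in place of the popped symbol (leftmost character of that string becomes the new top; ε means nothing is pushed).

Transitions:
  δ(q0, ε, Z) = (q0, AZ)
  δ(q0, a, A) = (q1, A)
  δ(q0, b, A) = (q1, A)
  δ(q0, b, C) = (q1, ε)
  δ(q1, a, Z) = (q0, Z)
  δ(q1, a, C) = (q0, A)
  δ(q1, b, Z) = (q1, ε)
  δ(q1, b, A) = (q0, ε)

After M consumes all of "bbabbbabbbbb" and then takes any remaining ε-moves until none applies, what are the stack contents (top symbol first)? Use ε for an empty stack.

(q0, bbabbbabbbbb, Z)
  ε-move, top Z: go to q0, push AZ → (q0, bbabbbabbbbb, AZ)
  read b, top A: go to q1, push A → (q1, babbbabbbbb, AZ)
  read b, top A: go to q0, push ε → (q0, abbbabbbbb, Z)
  ε-move, top Z: go to q0, push AZ → (q0, abbbabbbbb, AZ)
  read a, top A: go to q1, push A → (q1, bbbabbbbb, AZ)
  read b, top A: go to q0, push ε → (q0, bbabbbbb, Z)
  ε-move, top Z: go to q0, push AZ → (q0, bbabbbbb, AZ)
  read b, top A: go to q1, push A → (q1, babbbbb, AZ)
  read b, top A: go to q0, push ε → (q0, abbbbb, Z)
  ε-move, top Z: go to q0, push AZ → (q0, abbbbb, AZ)
  read a, top A: go to q1, push A → (q1, bbbbb, AZ)
  read b, top A: go to q0, push ε → (q0, bbbb, Z)
  ε-move, top Z: go to q0, push AZ → (q0, bbbb, AZ)
  read b, top A: go to q1, push A → (q1, bbb, AZ)
  read b, top A: go to q0, push ε → (q0, bb, Z)
  ε-move, top Z: go to q0, push AZ → (q0, bb, AZ)
  read b, top A: go to q1, push A → (q1, b, AZ)
  read b, top A: go to q0, push ε → (q0, ε, Z)
  ε-move, top Z: go to q0, push AZ → (q0, ε, AZ)
All input consumed in state q0 with stack AZ.

AZ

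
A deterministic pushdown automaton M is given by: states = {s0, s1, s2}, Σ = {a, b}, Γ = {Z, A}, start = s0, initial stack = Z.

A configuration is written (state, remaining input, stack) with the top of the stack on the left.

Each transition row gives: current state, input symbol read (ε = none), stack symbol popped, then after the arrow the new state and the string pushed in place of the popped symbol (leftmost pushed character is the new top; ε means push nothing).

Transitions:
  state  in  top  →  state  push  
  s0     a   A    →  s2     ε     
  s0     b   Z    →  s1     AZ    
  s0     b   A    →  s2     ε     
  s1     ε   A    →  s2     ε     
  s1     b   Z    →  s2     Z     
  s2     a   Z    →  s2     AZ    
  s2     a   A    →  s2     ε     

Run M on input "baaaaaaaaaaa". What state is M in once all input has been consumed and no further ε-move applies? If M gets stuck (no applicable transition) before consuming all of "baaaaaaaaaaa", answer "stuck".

s2

(s0, baaaaaaaaaaa, Z)
  read b, top Z: go to s1, push AZ → (s1, aaaaaaaaaaa, AZ)
  ε-move, top A: go to s2, push ε → (s2, aaaaaaaaaaa, Z)
  read a, top Z: go to s2, push AZ → (s2, aaaaaaaaaa, AZ)
  read a, top A: go to s2, push ε → (s2, aaaaaaaaa, Z)
  read a, top Z: go to s2, push AZ → (s2, aaaaaaaa, AZ)
  read a, top A: go to s2, push ε → (s2, aaaaaaa, Z)
  read a, top Z: go to s2, push AZ → (s2, aaaaaa, AZ)
  read a, top A: go to s2, push ε → (s2, aaaaa, Z)
  read a, top Z: go to s2, push AZ → (s2, aaaa, AZ)
  read a, top A: go to s2, push ε → (s2, aaa, Z)
  read a, top Z: go to s2, push AZ → (s2, aa, AZ)
  read a, top A: go to s2, push ε → (s2, a, Z)
  read a, top Z: go to s2, push AZ → (s2, ε, AZ)
All input consumed; M is in state s2.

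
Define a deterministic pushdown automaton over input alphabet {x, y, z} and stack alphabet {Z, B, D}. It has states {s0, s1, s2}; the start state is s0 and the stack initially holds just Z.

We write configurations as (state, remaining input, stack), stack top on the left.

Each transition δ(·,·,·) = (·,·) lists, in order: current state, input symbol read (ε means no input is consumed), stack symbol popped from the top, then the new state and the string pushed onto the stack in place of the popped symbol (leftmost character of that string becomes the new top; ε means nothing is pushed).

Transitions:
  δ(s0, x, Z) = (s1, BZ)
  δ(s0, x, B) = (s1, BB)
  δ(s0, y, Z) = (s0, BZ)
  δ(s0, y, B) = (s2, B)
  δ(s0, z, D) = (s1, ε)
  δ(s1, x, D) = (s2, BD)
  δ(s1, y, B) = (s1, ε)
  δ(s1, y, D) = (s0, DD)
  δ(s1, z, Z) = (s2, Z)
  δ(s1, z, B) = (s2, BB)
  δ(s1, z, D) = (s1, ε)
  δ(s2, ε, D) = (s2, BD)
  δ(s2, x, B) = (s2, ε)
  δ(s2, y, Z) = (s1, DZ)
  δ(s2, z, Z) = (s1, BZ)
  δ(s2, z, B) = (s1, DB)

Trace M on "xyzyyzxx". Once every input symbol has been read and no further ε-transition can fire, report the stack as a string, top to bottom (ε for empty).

(s0, xyzyyzxx, Z)
  read x, top Z: go to s1, push BZ → (s1, yzyyzxx, BZ)
  read y, top B: go to s1, push ε → (s1, zyyzxx, Z)
  read z, top Z: go to s2, push Z → (s2, yyzxx, Z)
  read y, top Z: go to s1, push DZ → (s1, yzxx, DZ)
  read y, top D: go to s0, push DD → (s0, zxx, DDZ)
  read z, top D: go to s1, push ε → (s1, xx, DZ)
  read x, top D: go to s2, push BD → (s2, x, BDZ)
  read x, top B: go to s2, push ε → (s2, ε, DZ)
  ε-move, top D: go to s2, push BD → (s2, ε, BDZ)
All input consumed in state s2 with stack BDZ.

BDZ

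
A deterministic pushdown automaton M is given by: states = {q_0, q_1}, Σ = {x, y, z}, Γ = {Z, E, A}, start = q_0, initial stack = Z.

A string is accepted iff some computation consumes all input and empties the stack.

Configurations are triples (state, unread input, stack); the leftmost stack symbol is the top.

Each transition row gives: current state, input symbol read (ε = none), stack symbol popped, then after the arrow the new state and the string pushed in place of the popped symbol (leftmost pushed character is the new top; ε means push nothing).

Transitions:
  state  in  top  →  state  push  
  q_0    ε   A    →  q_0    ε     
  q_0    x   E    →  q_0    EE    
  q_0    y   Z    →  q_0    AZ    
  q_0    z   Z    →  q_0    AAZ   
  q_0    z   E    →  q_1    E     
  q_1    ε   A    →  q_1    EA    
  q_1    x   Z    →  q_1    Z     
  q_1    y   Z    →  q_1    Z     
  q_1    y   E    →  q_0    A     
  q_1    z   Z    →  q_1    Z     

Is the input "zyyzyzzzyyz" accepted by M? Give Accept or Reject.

Reject

(q_0, zyyzyzzzyyz, Z)
  read z, top Z: go to q_0, push AAZ → (q_0, yyzyzzzyyz, AAZ)
  ε-move, top A: go to q_0, push ε → (q_0, yyzyzzzyyz, AZ)
  ε-move, top A: go to q_0, push ε → (q_0, yyzyzzzyyz, Z)
  read y, top Z: go to q_0, push AZ → (q_0, yzyzzzyyz, AZ)
  ε-move, top A: go to q_0, push ε → (q_0, yzyzzzyyz, Z)
  read y, top Z: go to q_0, push AZ → (q_0, zyzzzyyz, AZ)
  ε-move, top A: go to q_0, push ε → (q_0, zyzzzyyz, Z)
  read z, top Z: go to q_0, push AAZ → (q_0, yzzzyyz, AAZ)
  ε-move, top A: go to q_0, push ε → (q_0, yzzzyyz, AZ)
  ε-move, top A: go to q_0, push ε → (q_0, yzzzyyz, Z)
  read y, top Z: go to q_0, push AZ → (q_0, zzzyyz, AZ)
  ε-move, top A: go to q_0, push ε → (q_0, zzzyyz, Z)
  read z, top Z: go to q_0, push AAZ → (q_0, zzyyz, AAZ)
  ε-move, top A: go to q_0, push ε → (q_0, zzyyz, AZ)
  ε-move, top A: go to q_0, push ε → (q_0, zzyyz, Z)
  read z, top Z: go to q_0, push AAZ → (q_0, zyyz, AAZ)
  ε-move, top A: go to q_0, push ε → (q_0, zyyz, AZ)
  ε-move, top A: go to q_0, push ε → (q_0, zyyz, Z)
  read z, top Z: go to q_0, push AAZ → (q_0, yyz, AAZ)
  ε-move, top A: go to q_0, push ε → (q_0, yyz, AZ)
  ε-move, top A: go to q_0, push ε → (q_0, yyz, Z)
  read y, top Z: go to q_0, push AZ → (q_0, yz, AZ)
  ε-move, top A: go to q_0, push ε → (q_0, yz, Z)
  read y, top Z: go to q_0, push AZ → (q_0, z, AZ)
  ε-move, top A: go to q_0, push ε → (q_0, z, Z)
  read z, top Z: go to q_0, push AAZ → (q_0, ε, AAZ)
  ε-move, top A: go to q_0, push ε → (q_0, ε, AZ)
  ε-move, top A: go to q_0, push ε → (q_0, ε, Z)
All input consumed; stack is Z, not empty, and no further ε-move applies.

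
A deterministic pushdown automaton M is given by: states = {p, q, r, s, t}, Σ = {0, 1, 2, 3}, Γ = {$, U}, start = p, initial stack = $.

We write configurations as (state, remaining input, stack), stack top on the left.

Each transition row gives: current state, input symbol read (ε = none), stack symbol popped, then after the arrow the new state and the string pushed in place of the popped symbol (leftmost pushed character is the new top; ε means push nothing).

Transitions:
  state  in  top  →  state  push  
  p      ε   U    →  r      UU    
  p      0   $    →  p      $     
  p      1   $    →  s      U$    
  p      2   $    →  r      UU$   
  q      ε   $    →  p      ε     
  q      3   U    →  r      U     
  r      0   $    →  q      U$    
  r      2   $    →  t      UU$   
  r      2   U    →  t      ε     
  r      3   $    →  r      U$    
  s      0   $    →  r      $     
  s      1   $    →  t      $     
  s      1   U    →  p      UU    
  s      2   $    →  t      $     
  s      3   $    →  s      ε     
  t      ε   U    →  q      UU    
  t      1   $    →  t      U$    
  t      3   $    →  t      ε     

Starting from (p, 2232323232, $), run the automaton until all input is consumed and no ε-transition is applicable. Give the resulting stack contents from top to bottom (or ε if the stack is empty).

(p, 2232323232, $)
  read 2, top $: go to r, push UU$ → (r, 232323232, UU$)
  read 2, top U: go to t, push ε → (t, 32323232, U$)
  ε-move, top U: go to q, push UU → (q, 32323232, UU$)
  read 3, top U: go to r, push U → (r, 2323232, UU$)
  read 2, top U: go to t, push ε → (t, 323232, U$)
  ε-move, top U: go to q, push UU → (q, 323232, UU$)
  read 3, top U: go to r, push U → (r, 23232, UU$)
  read 2, top U: go to t, push ε → (t, 3232, U$)
  ε-move, top U: go to q, push UU → (q, 3232, UU$)
  read 3, top U: go to r, push U → (r, 232, UU$)
  read 2, top U: go to t, push ε → (t, 32, U$)
  ε-move, top U: go to q, push UU → (q, 32, UU$)
  read 3, top U: go to r, push U → (r, 2, UU$)
  read 2, top U: go to t, push ε → (t, ε, U$)
  ε-move, top U: go to q, push UU → (q, ε, UU$)
All input consumed in state q with stack UU$.

UU$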